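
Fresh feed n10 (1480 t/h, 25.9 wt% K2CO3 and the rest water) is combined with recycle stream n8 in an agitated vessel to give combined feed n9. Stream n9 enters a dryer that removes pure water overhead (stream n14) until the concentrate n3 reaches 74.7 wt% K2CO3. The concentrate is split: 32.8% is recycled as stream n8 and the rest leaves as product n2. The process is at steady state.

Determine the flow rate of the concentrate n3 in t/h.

763.6 t/h

Overall K2CO3 balance (none leaves overhead): K2CO3 in fresh feed = K2CO3 in product, i.e. 1480×0.259 = (1−0.328)·n3·0.747.
n3 = 383.32/(0.747×0.672) = 763.61 t/h.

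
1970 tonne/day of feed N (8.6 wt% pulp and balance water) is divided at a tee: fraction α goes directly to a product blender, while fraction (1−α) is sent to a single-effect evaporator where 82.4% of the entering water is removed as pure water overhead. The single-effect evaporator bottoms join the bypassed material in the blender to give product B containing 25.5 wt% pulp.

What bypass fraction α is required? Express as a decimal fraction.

All 1970×0.086 = 169.42 tonne/day of pulp reaches B, so B = 169.42/0.255 = 664.39 tonne/day and vapour = 1305.6 tonne/day.
The evaporator receives (1−α)·1970 of feed at 0.914 water and removes 0.824 of that water:
0.824×0.914×(1−α)×1970 = 1305.6
(1−α) = 1305.6/1483.7 = 0.8800;  α = 0.1200.

0.120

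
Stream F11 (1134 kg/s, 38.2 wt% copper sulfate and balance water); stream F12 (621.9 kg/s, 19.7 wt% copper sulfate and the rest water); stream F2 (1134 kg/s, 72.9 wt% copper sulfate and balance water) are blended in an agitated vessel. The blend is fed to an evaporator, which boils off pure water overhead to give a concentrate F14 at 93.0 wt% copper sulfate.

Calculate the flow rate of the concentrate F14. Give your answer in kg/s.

copper sulfate entering = 1134×0.382 + 621.9×0.197 + 1134×0.729 = 1382.4 kg/s.
All copper sulfate reports to F14, so F14 = 1382.4/0.930 = 1486.4 kg/s.

1486 kg/s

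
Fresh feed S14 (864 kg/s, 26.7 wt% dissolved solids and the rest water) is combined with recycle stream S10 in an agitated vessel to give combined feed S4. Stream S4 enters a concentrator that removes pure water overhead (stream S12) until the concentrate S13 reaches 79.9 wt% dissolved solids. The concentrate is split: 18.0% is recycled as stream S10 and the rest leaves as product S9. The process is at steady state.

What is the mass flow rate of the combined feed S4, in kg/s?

Overall dissolved solids balance (none leaves overhead): dissolved solids in fresh feed = dissolved solids in product, i.e. 864×0.267 = (1−0.180)·S13·0.799.
S13 = 230.69/(0.799×0.820) = 352.1 kg/s.
Recycle S10 = 0.180×352.1 = 63.378 kg/s.
Combined feed S4 = 864 + 63.378 = 927.38 kg/s.

927.4 kg/s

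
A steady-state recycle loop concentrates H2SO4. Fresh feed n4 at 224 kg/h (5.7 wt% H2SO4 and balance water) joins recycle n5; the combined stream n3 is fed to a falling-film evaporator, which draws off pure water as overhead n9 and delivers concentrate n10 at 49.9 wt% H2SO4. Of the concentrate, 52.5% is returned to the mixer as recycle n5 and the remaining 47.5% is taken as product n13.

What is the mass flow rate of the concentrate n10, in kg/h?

53.87 kg/h

Overall H2SO4 balance (none leaves overhead): H2SO4 in fresh feed = H2SO4 in product, i.e. 224×0.057 = (1−0.525)·n10·0.499.
n10 = 12.768/(0.499×0.475) = 53.868 kg/h.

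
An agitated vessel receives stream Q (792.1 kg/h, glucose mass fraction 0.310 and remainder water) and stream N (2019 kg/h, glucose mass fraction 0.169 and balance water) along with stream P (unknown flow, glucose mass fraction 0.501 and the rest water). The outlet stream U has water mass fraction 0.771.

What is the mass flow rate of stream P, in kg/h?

209.5 kg/h

Let P be the unknown flow. Total out = 2811.1 + P.
water balance: 2224.3 + 0.499·P = 0.771·(2811.1 + P)
(0.499 − 0.771)·P = 0.771×2811.1 − 2224.3 = -56.98
P = -56.98 / -0.272 = 209.48 kg/h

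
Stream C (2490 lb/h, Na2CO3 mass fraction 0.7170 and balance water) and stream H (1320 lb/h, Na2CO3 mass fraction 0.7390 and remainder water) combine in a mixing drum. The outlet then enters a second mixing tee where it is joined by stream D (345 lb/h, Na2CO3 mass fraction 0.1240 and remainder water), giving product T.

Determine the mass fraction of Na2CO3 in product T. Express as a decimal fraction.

Overall, product flow = 4155 lb/h.
Na2CO3 in = 2490×0.717 + 1320×0.739 + 345×0.124 = 2803.6 lb/h.
Na2CO3 fraction in T = 0.6748.

0.6748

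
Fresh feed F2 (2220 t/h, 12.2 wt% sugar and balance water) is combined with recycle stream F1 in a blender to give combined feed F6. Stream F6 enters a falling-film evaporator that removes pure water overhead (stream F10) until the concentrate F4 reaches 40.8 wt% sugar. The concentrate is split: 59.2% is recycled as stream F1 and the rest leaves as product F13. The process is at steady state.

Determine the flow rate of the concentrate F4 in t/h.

1627 t/h

Overall sugar balance (none leaves overhead): sugar in fresh feed = sugar in product, i.e. 2220×0.122 = (1−0.592)·F4·0.408.
F4 = 270.84/(0.408×0.408) = 1627 t/h.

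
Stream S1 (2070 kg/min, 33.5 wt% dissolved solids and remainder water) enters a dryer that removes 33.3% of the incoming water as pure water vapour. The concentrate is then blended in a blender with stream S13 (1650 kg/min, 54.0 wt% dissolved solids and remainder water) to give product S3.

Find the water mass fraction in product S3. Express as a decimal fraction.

0.514

Vapour removed = 0.333×0.665×2070 = 458.39 kg/min; concentrate = 1611.6 kg/min.
water reaching the mixer = 918.16 (from concentrate) + 1650×0.460 = 1677.2 kg/min.
Product flow = 1611.6 + 1650 = 3261.6 kg/min; water fraction = 0.514.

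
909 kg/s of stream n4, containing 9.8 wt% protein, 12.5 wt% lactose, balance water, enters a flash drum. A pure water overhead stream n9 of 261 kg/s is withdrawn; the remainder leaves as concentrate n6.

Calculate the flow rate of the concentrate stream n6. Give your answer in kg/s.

648 kg/s

Concentrate = 909 − 261 = 648 kg/s.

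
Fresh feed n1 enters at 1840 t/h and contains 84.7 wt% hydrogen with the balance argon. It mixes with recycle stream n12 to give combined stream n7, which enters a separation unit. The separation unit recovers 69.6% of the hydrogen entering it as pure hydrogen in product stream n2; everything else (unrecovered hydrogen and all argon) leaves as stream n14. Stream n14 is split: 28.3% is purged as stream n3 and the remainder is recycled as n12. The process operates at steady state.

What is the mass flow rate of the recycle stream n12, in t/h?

argon enters only via n1 and leaves only via the purge: 1840×0.153 = 0.283×(argon in n14), and the separation unit passes all argon, so argon in n7 = argon in n14 = 994.77 t/h.
hydrogen in n7: m_A = 1840×0.847 + (1−0.283)·(1−0.696)·m_A, so m_A = 1558.5/0.7820 = 1992.9 t/h.
n14 = (1−0.696)×1992.9 + 994.77 = 1600.6 t/h.
Recycle n12 = (1−0.283)×1600.6 = 1147.6 t/h.

1148 t/h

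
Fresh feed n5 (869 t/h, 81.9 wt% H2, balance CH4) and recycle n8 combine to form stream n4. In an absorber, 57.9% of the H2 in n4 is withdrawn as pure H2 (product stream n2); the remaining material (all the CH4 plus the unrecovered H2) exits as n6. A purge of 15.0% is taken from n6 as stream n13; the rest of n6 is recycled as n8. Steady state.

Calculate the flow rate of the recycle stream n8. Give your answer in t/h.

1288 t/h

CH4 enters only via n5 and leaves only via the purge: 869×0.181 = 0.150×(CH4 in n6), and the absorber passes all CH4, so CH4 in n4 = CH4 in n6 = 1048.6 t/h.
H2 in n4: m_A = 869×0.819 + (1−0.150)·(1−0.579)·m_A, so m_A = 711.71/0.6421 = 1108.3 t/h.
n6 = (1−0.579)×1108.3 + 1048.6 = 1515.2 t/h.
Recycle n8 = (1−0.150)×1515.2 = 1287.9 t/h.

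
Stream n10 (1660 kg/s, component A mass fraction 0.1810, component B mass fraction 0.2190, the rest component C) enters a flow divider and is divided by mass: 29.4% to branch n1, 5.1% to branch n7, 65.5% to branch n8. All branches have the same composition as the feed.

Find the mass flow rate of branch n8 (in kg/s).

1087 kg/s

Branch n8 flow = 0.655×1660 = 1087.3 kg/s.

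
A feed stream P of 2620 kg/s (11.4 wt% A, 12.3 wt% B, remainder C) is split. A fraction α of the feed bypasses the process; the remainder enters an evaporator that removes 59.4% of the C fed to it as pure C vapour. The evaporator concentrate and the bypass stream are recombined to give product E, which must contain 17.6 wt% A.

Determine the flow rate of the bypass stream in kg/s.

All 2620×0.114 = 298.68 kg/s of A reaches E, so E = 298.68/0.176 = 1697 kg/s and vapour = 922.95 kg/s.
The evaporator receives (1−α)·2620 of feed at 0.763 C and removes 0.594 of that C:
0.594×0.763×(1−α)×2620 = 922.95
(1−α) = 922.95/1187.4 = 0.7773;  α = 0.2227.
Bypass flow = 0.2227×2620 = 583.57 kg/s.

583.6 kg/s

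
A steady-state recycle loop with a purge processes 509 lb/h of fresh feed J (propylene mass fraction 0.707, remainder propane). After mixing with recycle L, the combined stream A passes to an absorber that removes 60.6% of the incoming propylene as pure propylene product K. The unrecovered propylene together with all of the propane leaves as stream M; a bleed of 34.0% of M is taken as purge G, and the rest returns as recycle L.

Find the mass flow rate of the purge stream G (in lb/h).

propane enters only via J and leaves only via the purge: 509×0.293 = 0.340×(propane in M), and the absorber passes all propane, so propane in A = propane in M = 438.64 lb/h.
propylene in A: m_A = 509×0.707 + (1−0.340)·(1−0.606)·m_A, so m_A = 359.86/0.7400 = 486.33 lb/h.
M = (1−0.606)×486.33 + 438.64 = 630.25 lb/h.
Purge G = 0.340×630.25 = 214.29 lb/h.

214.3 lb/h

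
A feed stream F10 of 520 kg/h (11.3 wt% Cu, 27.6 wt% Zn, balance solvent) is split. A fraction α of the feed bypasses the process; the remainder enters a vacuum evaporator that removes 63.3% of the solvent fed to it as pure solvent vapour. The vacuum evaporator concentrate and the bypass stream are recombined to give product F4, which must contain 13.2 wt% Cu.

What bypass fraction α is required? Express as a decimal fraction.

All 520×0.113 = 58.76 kg/h of Cu reaches F4, so F4 = 58.76/0.132 = 445.15 kg/h and vapour = 74.848 kg/h.
The evaporator receives (1−α)·520 of feed at 0.611 solvent and removes 0.633 of that solvent:
0.633×0.611×(1−α)×520 = 74.848
(1−α) = 74.848/201.12 = 0.3722;  α = 0.6278.

0.628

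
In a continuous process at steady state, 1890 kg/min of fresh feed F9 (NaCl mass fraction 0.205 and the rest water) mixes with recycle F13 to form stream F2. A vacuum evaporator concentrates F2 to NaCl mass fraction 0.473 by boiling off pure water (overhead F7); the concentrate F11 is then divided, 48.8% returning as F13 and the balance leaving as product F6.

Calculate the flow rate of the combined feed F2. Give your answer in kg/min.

Overall NaCl balance (none leaves overhead): NaCl in fresh feed = NaCl in product, i.e. 1890×0.205 = (1−0.488)·F11·0.473.
F11 = 387.45/(0.473×0.512) = 1599.9 kg/min.
Recycle F13 = 0.488×1599.9 = 780.74 kg/min.
Combined feed F2 = 1890 + 780.74 = 2670.7 kg/min.

2671 kg/min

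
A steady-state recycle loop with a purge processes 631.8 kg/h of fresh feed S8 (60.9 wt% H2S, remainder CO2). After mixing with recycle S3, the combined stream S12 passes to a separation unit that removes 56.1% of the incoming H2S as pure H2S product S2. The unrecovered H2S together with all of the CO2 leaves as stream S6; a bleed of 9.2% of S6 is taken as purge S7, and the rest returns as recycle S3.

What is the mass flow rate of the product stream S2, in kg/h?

H2S in S12: m_A = 631.8×0.609 + (1−0.092)·(1−0.561)·m_A, so m_A = 384.77/0.6014 = 639.8 kg/h.
Product S2 = 0.561×639.8 = 358.93 kg/h.

358.9 kg/h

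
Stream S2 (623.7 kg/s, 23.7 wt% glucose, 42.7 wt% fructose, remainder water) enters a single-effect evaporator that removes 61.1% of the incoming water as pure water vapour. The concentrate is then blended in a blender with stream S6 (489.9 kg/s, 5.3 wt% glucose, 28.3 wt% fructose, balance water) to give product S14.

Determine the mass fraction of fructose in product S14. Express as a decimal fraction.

Vapour removed = 0.611×0.336×623.7 = 128.04 kg/s; concentrate = 495.66 kg/s.
fructose reaching the mixer = 266.32 (from concentrate) + 489.9×0.283 = 404.96 kg/s.
Product flow = 495.66 + 489.9 = 985.56 kg/s; fructose fraction = 0.4109.

0.4109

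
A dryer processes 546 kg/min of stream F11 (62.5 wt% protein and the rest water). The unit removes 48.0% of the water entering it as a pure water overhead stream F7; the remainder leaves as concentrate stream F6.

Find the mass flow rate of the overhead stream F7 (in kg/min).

98.28 kg/min

water entering = 546×0.375 = 204.75 kg/min; overhead removed = 0.480×204.75 = 98.28 kg/min.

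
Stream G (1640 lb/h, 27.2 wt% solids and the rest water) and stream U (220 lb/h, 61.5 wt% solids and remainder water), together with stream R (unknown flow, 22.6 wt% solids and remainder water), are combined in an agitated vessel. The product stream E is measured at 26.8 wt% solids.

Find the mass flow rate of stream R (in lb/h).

1974 lb/h

Let R be the unknown flow. Total out = 1860 + R.
solids balance: 581.38 + 0.226·R = 0.268·(1860 + R)
(0.226 − 0.268)·R = 0.268×1860 − 581.38 = -82.9
R = -82.9 / -0.042 = 1973.8 lb/h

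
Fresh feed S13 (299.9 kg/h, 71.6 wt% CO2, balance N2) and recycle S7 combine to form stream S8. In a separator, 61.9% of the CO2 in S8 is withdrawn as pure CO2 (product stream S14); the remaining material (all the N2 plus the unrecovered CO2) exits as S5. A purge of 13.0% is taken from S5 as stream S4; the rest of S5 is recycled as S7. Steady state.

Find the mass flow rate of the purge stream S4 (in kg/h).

N2 enters only via S13 and leaves only via the purge: 299.9×0.284 = 0.130×(N2 in S5), and the separator passes all N2, so N2 in S8 = N2 in S5 = 655.17 kg/h.
CO2 in S8: m_A = 299.9×0.716 + (1−0.130)·(1−0.619)·m_A, so m_A = 214.73/0.6685 = 321.19 kg/h.
S5 = (1−0.619)×321.19 + 655.17 = 777.54 kg/h.
Purge S4 = 0.130×777.54 = 101.08 kg/h.

101.1 kg/h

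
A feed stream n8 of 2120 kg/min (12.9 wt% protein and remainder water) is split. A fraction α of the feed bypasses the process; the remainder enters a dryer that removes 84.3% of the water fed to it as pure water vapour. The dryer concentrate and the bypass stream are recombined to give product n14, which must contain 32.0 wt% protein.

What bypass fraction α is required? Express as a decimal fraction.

0.187

All 2120×0.129 = 273.48 kg/min of protein reaches n14, so n14 = 273.48/0.320 = 854.62 kg/min and vapour = 1265.4 kg/min.
The evaporator receives (1−α)·2120 of feed at 0.871 water and removes 0.843 of that water:
0.843×0.871×(1−α)×2120 = 1265.4
(1−α) = 1265.4/1556.6 = 0.8129;  α = 0.1871.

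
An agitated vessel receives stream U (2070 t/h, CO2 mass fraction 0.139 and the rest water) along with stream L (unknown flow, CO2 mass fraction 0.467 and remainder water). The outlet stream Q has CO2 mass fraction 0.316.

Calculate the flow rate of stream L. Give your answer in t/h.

2426 t/h

Let L be the unknown flow. Total out = 2070 + L.
CO2 balance: 287.73 + 0.467·L = 0.316·(2070 + L)
(0.467 − 0.316)·L = 0.316×2070 − 287.73 = 366.39
L = 366.39 / 0.151 = 2426.4 t/h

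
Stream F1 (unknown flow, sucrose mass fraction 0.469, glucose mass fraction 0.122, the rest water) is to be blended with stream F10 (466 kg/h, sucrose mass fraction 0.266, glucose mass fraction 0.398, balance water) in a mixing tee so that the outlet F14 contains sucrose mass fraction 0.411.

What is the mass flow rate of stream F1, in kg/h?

1165 kg/h

Let F1 be the unknown flow. Total out = 466 + F1.
sucrose balance: 123.96 + 0.469·F1 = 0.411·(466 + F1)
(0.469 − 0.411)·F1 = 0.411×466 − 123.96 = 67.57
F1 = 67.57 / 0.058 = 1165 kg/h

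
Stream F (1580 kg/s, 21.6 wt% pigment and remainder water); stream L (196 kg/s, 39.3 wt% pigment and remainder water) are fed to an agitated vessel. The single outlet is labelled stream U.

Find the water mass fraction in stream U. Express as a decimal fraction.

Total flow out = 1580 + 196 = 1776 kg/s.
water in = 1580×0.784 + 196×0.607 = 1357.7 kg/s.
water mass fraction in U = 1357.7/1776 = 0.764.

0.764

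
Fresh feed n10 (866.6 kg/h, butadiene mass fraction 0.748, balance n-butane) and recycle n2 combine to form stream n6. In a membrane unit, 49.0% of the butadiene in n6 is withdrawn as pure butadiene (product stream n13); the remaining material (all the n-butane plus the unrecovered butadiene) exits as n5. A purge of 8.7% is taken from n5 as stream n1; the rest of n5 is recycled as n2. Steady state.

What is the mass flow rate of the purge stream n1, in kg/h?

n-butane enters only via n10 and leaves only via the purge: 866.6×0.252 = 0.087×(n-butane in n5), and the membrane unit passes all n-butane, so n-butane in n6 = n-butane in n5 = 2510.2 kg/h.
butadiene in n6: m_A = 866.6×0.748 + (1−0.087)·(1−0.490)·m_A, so m_A = 648.22/0.5344 = 1213 kg/h.
n5 = (1−0.490)×1213 + 2510.2 = 3128.8 kg/h.
Purge n1 = 0.087×3128.8 = 272.21 kg/h.

272.2 kg/h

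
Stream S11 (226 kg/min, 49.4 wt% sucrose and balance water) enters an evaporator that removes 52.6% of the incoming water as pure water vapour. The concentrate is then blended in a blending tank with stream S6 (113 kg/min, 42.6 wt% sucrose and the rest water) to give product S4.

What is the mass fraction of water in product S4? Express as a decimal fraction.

Vapour removed = 0.526×0.506×226 = 60.151 kg/min; concentrate = 165.85 kg/min.
water reaching the mixer = 54.205 (from concentrate) + 113×0.574 = 119.07 kg/min.
Product flow = 165.85 + 113 = 278.85 kg/min; water fraction = 0.427.

0.427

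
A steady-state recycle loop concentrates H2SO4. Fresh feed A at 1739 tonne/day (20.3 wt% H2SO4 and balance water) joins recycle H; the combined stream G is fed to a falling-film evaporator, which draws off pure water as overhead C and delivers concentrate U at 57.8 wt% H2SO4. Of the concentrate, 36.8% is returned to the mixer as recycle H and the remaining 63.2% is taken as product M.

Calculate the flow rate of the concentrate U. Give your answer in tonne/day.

Overall H2SO4 balance (none leaves overhead): H2SO4 in fresh feed = H2SO4 in product, i.e. 1739×0.203 = (1−0.368)·U·0.578.
U = 353.02/(0.578×0.632) = 966.39 tonne/day.

966.4 tonne/day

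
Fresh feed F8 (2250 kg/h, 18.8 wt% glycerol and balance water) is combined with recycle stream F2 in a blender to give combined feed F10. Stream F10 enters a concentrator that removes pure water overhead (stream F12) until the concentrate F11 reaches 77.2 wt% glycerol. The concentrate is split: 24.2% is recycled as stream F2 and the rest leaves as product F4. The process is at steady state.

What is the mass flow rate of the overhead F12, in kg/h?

Overall glycerol balance (none leaves overhead): glycerol in fresh feed = glycerol in product, i.e. 2250×0.188 = (1−0.242)·F11·0.772.
F11 = 423/(0.772×0.758) = 722.86 kg/h.
Recycle F2 = 0.242×722.86 = 174.93 kg/h.
Combined feed F10 = 2250 + 174.93 = 2424.9 kg/h.
Overhead F12 = F10 − F11 = 2424.9 − 722.86 = 1702.1 kg/h.

1702 kg/h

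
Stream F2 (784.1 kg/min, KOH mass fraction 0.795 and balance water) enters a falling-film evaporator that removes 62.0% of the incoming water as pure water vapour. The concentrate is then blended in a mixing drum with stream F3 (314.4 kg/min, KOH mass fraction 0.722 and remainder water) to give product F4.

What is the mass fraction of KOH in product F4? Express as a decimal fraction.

Vapour removed = 0.620×0.205×784.1 = 99.659 kg/min; concentrate = 684.44 kg/min.
KOH reaching the mixer = 623.36 (from concentrate) + 314.4×0.722 = 850.36 kg/min.
Product flow = 684.44 + 314.4 = 998.84 kg/min; KOH fraction = 0.851.

0.851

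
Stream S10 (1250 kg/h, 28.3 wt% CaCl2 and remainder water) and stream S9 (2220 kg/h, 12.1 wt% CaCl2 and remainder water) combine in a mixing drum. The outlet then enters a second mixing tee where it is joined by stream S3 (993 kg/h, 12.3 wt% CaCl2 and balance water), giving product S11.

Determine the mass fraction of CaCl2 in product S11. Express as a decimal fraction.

Overall, product flow = 4463 kg/h.
CaCl2 in = 1250×0.283 + 2220×0.121 + 993×0.123 = 744.51 kg/h.
CaCl2 fraction in S11 = 0.167.

0.167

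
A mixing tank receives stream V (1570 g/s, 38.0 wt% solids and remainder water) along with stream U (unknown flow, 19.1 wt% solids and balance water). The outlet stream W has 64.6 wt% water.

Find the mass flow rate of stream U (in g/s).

Let U be the unknown flow. Total out = 1570 + U.
water balance: 973.4 + 0.809·U = 0.646·(1570 + U)
(0.809 − 0.646)·U = 0.646×1570 − 973.4 = 40.82
U = 40.82 / 0.163 = 250.43 g/s

250.4 g/s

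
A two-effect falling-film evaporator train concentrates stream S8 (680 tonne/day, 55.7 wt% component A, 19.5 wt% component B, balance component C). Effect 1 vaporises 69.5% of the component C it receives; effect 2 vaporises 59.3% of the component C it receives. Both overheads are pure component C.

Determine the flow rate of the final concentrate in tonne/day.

532.3 tonne/day

component C in feed = 680×0.248 = 168.64 tonne/day.
After stage 1: component C left = (1−0.695)×168.64 = 51.435; stream total = 562.8 tonne/day.
After stage 2: component C left = (1−0.593)×51.435 = 20.934; final concentrate = 532.29 tonne/day.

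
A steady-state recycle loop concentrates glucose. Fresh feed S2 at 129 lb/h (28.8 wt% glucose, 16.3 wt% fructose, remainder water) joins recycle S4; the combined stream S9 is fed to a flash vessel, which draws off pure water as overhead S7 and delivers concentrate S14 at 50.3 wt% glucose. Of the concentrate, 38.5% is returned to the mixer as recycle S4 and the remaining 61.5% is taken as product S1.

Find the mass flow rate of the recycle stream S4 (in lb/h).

46.24 lb/h

Overall glucose balance (none leaves overhead): glucose in fresh feed = glucose in product, i.e. 129×0.288 = (1−0.385)·S14·0.503.
S14 = 37.152/(0.503×0.615) = 120.1 lb/h.
Recycle S4 = 0.385×120.1 = 46.238 lb/h.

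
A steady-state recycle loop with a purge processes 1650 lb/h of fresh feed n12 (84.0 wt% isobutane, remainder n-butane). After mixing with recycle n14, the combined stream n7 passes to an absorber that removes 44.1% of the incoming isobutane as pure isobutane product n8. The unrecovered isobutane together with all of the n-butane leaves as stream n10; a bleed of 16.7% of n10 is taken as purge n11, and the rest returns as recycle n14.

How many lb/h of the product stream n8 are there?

1144 lb/h

isobutane in n7: m_A = 1650×0.840 + (1−0.167)·(1−0.441)·m_A, so m_A = 1386/0.5344 = 2593.8 lb/h.
Product n8 = 0.441×2593.8 = 1143.9 lb/h.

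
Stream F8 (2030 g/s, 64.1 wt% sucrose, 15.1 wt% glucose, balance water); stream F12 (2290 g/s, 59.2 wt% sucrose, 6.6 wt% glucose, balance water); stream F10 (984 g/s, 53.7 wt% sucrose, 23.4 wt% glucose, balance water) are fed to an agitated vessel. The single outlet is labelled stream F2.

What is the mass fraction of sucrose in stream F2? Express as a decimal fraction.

Total flow out = 2030 + 2290 + 984 = 5304 g/s.
sucrose in = 2030×0.641 + 2290×0.592 + 984×0.537 = 3185.3 g/s.
sucrose mass fraction in F2 = 3185.3/5304 = 0.601.

0.601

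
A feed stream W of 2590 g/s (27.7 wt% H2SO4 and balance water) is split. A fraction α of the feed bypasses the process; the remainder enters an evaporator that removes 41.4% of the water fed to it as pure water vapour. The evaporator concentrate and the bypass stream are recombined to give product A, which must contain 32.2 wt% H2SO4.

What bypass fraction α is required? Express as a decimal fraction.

All 2590×0.277 = 717.43 g/s of H2SO4 reaches A, so A = 717.43/0.322 = 2228 g/s and vapour = 361.96 g/s.
The evaporator receives (1−α)·2590 of feed at 0.723 water and removes 0.414 of that water:
0.414×0.723×(1−α)×2590 = 361.96
(1−α) = 361.96/775.24 = 0.4669;  α = 0.5331.

0.533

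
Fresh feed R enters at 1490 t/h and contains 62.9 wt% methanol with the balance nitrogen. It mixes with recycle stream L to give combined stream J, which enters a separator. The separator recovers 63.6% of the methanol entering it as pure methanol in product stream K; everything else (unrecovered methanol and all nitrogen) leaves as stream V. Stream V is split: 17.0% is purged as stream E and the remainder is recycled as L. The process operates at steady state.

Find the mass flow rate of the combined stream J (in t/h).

nitrogen enters only via R and leaves only via the purge: 1490×0.371 = 0.170×(nitrogen in V), and the separator passes all nitrogen, so nitrogen in J = nitrogen in V = 3251.7 t/h.
methanol in J: m_A = 1490×0.629 + (1−0.170)·(1−0.636)·m_A, so m_A = 937.21/0.6979 = 1342.9 t/h.
J = 1342.9 + 3251.7 = 4594.6 t/h.

4595 t/h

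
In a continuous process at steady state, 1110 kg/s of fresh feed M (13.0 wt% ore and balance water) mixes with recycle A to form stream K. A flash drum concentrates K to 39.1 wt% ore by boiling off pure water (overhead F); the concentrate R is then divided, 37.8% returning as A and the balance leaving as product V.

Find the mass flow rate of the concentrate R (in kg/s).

593.3 kg/s

Overall ore balance (none leaves overhead): ore in fresh feed = ore in product, i.e. 1110×0.130 = (1−0.378)·R·0.391.
R = 144.3/(0.391×0.622) = 593.33 kg/s.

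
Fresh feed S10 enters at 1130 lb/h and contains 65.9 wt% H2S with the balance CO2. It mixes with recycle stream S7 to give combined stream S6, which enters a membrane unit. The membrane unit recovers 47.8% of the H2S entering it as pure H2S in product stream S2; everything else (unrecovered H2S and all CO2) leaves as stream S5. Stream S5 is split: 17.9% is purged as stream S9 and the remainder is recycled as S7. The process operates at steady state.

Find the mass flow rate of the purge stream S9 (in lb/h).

507.1 lb/h

CO2 enters only via S10 and leaves only via the purge: 1130×0.341 = 0.179×(CO2 in S5), and the membrane unit passes all CO2, so CO2 in S6 = CO2 in S5 = 2152.7 lb/h.
H2S in S6: m_A = 1130×0.659 + (1−0.179)·(1−0.478)·m_A, so m_A = 744.67/0.5714 = 1303.2 lb/h.
S5 = (1−0.478)×1303.2 + 2152.7 = 2832.9 lb/h.
Purge S9 = 0.179×2832.9 = 507.09 lb/h.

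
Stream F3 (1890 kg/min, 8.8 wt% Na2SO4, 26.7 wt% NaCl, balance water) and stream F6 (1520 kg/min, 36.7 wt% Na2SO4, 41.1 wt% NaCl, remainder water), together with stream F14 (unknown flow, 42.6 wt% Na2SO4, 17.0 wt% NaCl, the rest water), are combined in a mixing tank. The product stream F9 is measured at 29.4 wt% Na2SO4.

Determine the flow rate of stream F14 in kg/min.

2109 kg/min

Let F14 be the unknown flow. Total out = 3410 + F14.
Na2SO4 balance: 724.16 + 0.426·F14 = 0.294·(3410 + F14)
(0.426 − 0.294)·F14 = 0.294×3410 − 724.16 = 278.38
F14 = 278.38 / 0.132 = 2108.9 kg/min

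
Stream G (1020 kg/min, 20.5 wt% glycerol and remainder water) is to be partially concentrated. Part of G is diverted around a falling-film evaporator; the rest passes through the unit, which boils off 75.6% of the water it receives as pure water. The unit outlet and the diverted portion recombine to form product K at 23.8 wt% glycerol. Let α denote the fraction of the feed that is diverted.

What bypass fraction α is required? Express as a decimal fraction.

0.769

All 1020×0.205 = 209.1 kg/min of glycerol reaches K, so K = 209.1/0.238 = 878.57 kg/min and vapour = 141.43 kg/min.
The evaporator receives (1−α)·1020 of feed at 0.795 water and removes 0.756 of that water:
0.756×0.795×(1−α)×1020 = 141.43
(1−α) = 141.43/613.04 = 0.2307;  α = 0.7693.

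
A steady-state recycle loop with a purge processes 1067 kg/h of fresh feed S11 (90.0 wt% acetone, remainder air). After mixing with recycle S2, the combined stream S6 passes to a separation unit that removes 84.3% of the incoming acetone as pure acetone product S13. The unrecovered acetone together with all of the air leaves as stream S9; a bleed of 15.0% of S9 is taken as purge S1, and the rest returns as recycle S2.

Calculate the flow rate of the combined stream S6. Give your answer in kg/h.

air enters only via S11 and leaves only via the purge: 1067×0.100 = 0.150×(air in S9), and the separation unit passes all air, so air in S6 = air in S9 = 711.33 kg/h.
acetone in S6: m_A = 1067×0.900 + (1−0.150)·(1−0.843)·m_A, so m_A = 960.3/0.8665 = 1108.2 kg/h.
S6 = 1108.2 + 711.33 = 1819.5 kg/h.

1820 kg/h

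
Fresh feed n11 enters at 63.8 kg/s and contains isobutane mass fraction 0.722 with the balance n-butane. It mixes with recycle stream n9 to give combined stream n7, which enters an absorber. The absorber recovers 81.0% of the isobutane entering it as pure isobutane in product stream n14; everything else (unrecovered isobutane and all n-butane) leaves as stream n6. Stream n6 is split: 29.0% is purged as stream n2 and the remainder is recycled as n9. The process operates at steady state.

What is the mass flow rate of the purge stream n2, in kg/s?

20.67 kg/s

n-butane enters only via n11 and leaves only via the purge: 63.8×0.278 = 0.290×(n-butane in n6), and the absorber passes all n-butane, so n-butane in n7 = n-butane in n6 = 61.16 kg/s.
isobutane in n7: m_A = 63.8×0.722 + (1−0.290)·(1−0.810)·m_A, so m_A = 46.064/0.8651 = 53.247 kg/s.
n6 = (1−0.810)×53.247 + 61.16 = 71.277 kg/s.
Purge n2 = 0.290×71.277 = 20.67 kg/s.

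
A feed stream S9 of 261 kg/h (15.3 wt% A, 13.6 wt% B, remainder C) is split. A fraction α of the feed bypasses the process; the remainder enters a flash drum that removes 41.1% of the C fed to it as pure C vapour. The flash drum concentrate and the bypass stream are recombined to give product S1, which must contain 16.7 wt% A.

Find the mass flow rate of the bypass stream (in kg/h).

186.1 kg/h

All 261×0.153 = 39.933 kg/h of A reaches S1, so S1 = 39.933/0.167 = 239.12 kg/h and vapour = 21.88 kg/h.
The evaporator receives (1−α)·261 of feed at 0.711 C and removes 0.411 of that C:
0.411×0.711×(1−α)×261 = 21.88
(1−α) = 21.88/76.27 = 0.2869;  α = 0.7131.
Bypass flow = 0.7131×261 = 186.12 kg/h.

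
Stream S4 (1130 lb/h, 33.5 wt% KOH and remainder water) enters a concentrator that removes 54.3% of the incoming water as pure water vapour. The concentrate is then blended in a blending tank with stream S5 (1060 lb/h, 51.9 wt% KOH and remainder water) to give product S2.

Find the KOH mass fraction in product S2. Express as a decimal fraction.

0.5212

Vapour removed = 0.543×0.665×1130 = 408.04 lb/h; concentrate = 721.96 lb/h.
KOH reaching the mixer = 378.55 (from concentrate) + 1060×0.519 = 928.69 lb/h.
Product flow = 721.96 + 1060 = 1782 lb/h; KOH fraction = 0.5212.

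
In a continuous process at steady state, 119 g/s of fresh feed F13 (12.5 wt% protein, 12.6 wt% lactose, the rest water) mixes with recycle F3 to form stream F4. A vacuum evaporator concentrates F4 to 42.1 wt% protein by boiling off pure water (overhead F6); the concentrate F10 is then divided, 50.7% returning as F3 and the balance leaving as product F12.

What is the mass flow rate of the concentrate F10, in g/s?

71.67 g/s

Overall protein balance (none leaves overhead): protein in fresh feed = protein in product, i.e. 119×0.125 = (1−0.507)·F10·0.421.
F10 = 14.875/(0.421×0.493) = 71.668 g/s.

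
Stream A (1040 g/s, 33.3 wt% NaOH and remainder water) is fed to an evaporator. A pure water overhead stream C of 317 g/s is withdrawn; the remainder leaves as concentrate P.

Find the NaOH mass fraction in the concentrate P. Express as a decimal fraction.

0.479

NaOH is not removed: 1040×0.333 = 346.32 g/s of NaOH enters P.
Concentrate = 1040 − 317 = 723 g/s.
Mass fraction = 346.32/723 = 0.479.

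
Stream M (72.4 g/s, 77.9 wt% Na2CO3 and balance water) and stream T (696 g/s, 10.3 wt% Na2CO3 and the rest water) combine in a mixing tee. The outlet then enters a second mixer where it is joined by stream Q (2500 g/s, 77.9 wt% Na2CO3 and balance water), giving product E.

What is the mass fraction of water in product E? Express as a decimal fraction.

0.365

Overall, product flow = 3268.4 g/s.
water in = 72.4×0.221 + 696×0.897 + 2500×0.221 = 1192.8 g/s.
water fraction in E = 0.365.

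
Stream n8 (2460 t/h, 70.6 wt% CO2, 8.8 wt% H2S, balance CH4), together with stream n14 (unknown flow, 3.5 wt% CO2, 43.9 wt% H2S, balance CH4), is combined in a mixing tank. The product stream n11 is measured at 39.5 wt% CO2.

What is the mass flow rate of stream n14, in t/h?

Let n14 be the unknown flow. Total out = 2460 + n14.
CO2 balance: 1736.8 + 0.035·n14 = 0.395·(2460 + n14)
(0.035 − 0.395)·n14 = 0.395×2460 − 1736.8 = -765.06
n14 = -765.06 / -0.360 = 2125.2 t/h

2125 t/h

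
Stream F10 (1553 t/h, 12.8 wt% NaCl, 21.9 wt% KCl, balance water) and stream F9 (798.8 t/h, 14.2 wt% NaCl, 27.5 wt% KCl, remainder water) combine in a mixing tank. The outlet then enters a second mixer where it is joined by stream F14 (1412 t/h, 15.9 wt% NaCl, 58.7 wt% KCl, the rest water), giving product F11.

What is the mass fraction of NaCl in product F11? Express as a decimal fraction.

0.143

Overall, product flow = 3763.8 t/h.
NaCl in = 1553×0.128 + 798.8×0.142 + 1412×0.159 = 536.72 t/h.
NaCl fraction in F11 = 0.143.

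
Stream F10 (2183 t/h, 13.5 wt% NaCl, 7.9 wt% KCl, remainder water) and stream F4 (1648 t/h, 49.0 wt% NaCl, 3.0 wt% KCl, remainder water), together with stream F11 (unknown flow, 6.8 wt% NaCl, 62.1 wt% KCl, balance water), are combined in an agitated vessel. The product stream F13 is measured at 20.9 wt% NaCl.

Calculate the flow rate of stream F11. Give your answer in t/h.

Let F11 be the unknown flow. Total out = 3831 + F11.
NaCl balance: 1102.2 + 0.068·F11 = 0.209·(3831 + F11)
(0.068 − 0.209)·F11 = 0.209×3831 − 1102.2 = -301.55
F11 = -301.55 / -0.141 = 2138.6 t/h

2139 t/h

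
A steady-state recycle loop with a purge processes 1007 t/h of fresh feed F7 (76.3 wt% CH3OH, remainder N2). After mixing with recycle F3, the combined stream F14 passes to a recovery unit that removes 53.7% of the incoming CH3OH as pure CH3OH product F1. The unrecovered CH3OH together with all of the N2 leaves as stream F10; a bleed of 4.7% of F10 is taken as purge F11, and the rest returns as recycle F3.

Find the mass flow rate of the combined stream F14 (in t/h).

N2 enters only via F7 and leaves only via the purge: 1007×0.237 = 0.047×(N2 in F10), and the recovery unit passes all N2, so N2 in F14 = N2 in F10 = 5077.9 t/h.
CH3OH in F14: m_A = 1007×0.763 + (1−0.047)·(1−0.537)·m_A, so m_A = 768.34/0.5588 = 1375.1 t/h.
F14 = 1375.1 + 5077.9 = 6452.9 t/h.

6453 t/h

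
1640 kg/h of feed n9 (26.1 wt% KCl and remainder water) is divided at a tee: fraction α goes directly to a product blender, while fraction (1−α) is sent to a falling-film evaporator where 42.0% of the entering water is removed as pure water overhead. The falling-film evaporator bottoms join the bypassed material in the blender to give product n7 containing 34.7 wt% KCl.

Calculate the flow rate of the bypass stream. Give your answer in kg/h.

All 1640×0.261 = 428.04 kg/h of KCl reaches n7, so n7 = 428.04/0.347 = 1233.5 kg/h and vapour = 406.46 kg/h.
The evaporator receives (1−α)·1640 of feed at 0.739 water and removes 0.420 of that water:
0.420×0.739×(1−α)×1640 = 406.46
(1−α) = 406.46/509.02 = 0.7985;  α = 0.2015.
Bypass flow = 0.2015×1640 = 330.46 kg/h.

330.5 kg/h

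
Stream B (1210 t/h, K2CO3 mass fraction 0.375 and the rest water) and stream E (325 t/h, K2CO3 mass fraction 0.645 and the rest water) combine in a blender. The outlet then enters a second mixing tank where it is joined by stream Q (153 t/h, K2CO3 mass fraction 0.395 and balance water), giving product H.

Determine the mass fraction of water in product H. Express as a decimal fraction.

0.571

Overall, product flow = 1688 t/h.
water in = 1210×0.625 + 325×0.355 + 153×0.605 = 964.19 t/h.
water fraction in H = 0.571.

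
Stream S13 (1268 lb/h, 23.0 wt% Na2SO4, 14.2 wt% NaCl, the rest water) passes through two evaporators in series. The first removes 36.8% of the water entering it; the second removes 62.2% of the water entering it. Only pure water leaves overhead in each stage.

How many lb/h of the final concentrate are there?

water in feed = 1268×0.628 = 796.3 lb/h.
After stage 1: water left = (1−0.368)×796.3 = 503.26; stream total = 974.96 lb/h.
After stage 2: water left = (1−0.622)×503.26 = 190.23; final concentrate = 661.93 lb/h.

661.9 lb/h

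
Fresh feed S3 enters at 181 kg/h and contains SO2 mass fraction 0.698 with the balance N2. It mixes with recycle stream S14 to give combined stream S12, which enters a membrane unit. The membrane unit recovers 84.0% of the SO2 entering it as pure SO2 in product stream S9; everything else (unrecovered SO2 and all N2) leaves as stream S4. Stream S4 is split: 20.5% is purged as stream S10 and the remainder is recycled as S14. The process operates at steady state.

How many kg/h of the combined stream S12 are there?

411.4 kg/h

N2 enters only via S3 and leaves only via the purge: 181×0.302 = 0.205×(N2 in S4), and the membrane unit passes all N2, so N2 in S12 = N2 in S4 = 266.64 kg/h.
SO2 in S12: m_A = 181×0.698 + (1−0.205)·(1−0.840)·m_A, so m_A = 126.34/0.8728 = 144.75 kg/h.
S12 = 144.75 + 266.64 = 411.39 kg/h.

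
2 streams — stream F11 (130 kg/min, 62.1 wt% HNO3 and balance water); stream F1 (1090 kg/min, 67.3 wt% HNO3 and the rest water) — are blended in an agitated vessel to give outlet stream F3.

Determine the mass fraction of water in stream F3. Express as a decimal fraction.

0.333

Total flow out = 130 + 1090 = 1220 kg/min.
water in = 130×0.379 + 1090×0.327 = 405.7 kg/min.
water mass fraction in F3 = 405.7/1220 = 0.333.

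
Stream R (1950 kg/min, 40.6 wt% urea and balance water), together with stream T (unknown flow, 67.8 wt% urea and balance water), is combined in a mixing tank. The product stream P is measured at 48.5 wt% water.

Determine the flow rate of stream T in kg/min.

1304 kg/min

Let T be the unknown flow. Total out = 1950 + T.
water balance: 1158.3 + 0.322·T = 0.485·(1950 + T)
(0.322 − 0.485)·T = 0.485×1950 − 1158.3 = -212.55
T = -212.55 / -0.163 = 1304 kg/min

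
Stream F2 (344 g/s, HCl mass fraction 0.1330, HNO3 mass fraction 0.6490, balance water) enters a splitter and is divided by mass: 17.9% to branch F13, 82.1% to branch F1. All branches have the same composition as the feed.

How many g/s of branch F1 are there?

282.4 g/s

Branch F1 flow = 0.821×344 = 282.42 g/s.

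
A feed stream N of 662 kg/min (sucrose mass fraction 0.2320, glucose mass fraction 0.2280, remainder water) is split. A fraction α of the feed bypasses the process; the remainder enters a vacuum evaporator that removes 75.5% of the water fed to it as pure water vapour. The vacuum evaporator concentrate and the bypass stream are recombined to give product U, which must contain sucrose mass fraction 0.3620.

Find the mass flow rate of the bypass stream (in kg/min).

78.89 kg/min

All 662×0.232 = 153.58 kg/min of sucrose reaches U, so U = 153.58/0.362 = 424.27 kg/min and vapour = 237.73 kg/min.
The evaporator receives (1−α)·662 of feed at 0.540 water and removes 0.755 of that water:
0.755×0.540×(1−α)×662 = 237.73
(1−α) = 237.73/269.9 = 0.8808;  α = 0.1192.
Bypass flow = 0.1192×662 = 78.888 kg/min.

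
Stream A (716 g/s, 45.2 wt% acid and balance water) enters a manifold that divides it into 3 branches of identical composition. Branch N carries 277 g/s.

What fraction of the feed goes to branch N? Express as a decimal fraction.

0.387

Fraction to N = 277/716 = 0.3869.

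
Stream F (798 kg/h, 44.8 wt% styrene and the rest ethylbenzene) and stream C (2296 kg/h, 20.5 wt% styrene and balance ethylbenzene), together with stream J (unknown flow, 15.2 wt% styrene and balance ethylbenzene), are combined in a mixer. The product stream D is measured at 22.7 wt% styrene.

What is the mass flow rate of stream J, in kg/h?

1678 kg/h

Let J be the unknown flow. Total out = 3094 + J.
styrene balance: 828.18 + 0.152·J = 0.227·(3094 + J)
(0.152 − 0.227)·J = 0.227×3094 − 828.18 = -125.85
J = -125.85 / -0.075 = 1677.9 kg/h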